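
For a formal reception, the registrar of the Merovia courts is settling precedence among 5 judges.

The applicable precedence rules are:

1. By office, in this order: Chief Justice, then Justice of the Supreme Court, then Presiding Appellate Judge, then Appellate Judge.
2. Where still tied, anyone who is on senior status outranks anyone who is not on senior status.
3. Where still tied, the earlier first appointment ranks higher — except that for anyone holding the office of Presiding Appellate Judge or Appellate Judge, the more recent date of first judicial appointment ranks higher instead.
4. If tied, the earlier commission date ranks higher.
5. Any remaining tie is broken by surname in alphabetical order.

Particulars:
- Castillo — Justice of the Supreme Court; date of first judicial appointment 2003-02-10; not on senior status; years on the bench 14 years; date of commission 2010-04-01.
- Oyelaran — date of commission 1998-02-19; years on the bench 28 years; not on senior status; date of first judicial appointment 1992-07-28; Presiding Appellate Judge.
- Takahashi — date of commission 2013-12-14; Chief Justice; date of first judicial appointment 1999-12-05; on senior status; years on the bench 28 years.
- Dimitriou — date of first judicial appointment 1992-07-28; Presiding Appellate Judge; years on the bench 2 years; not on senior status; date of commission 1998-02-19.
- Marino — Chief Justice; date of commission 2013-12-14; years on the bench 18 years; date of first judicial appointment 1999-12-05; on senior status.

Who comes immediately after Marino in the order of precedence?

Takahashi

By office: Marino and Takahashi (Chief Justice); then Castillo (Justice of the Supreme Court); then Dimitriou and Oyelaran (Presiding Appellate Judge).
Marino and Takahashi are each on senior status, so the next rule applies.
Marino and Takahashi both have date of first judicial appointment 1999-12-05, so the next rule applies.
Marino and Takahashi both have date of commission 2013-12-14, so the next rule applies.
Among Marino and Takahashi, alphabetically by surname: Marino before Takahashi.
Dimitriou and Oyelaran are each not on senior status, so the next rule applies.
Dimitriou and Oyelaran both have date of first judicial appointment 1992-07-28, so the next rule applies.
Dimitriou and Oyelaran both have date of commission 1998-02-19, so the next rule applies.
Among Dimitriou and Oyelaran, alphabetically by surname: Dimitriou before Oyelaran.
Order: Marino, Takahashi, Castillo, Dimitriou, Oyelaran.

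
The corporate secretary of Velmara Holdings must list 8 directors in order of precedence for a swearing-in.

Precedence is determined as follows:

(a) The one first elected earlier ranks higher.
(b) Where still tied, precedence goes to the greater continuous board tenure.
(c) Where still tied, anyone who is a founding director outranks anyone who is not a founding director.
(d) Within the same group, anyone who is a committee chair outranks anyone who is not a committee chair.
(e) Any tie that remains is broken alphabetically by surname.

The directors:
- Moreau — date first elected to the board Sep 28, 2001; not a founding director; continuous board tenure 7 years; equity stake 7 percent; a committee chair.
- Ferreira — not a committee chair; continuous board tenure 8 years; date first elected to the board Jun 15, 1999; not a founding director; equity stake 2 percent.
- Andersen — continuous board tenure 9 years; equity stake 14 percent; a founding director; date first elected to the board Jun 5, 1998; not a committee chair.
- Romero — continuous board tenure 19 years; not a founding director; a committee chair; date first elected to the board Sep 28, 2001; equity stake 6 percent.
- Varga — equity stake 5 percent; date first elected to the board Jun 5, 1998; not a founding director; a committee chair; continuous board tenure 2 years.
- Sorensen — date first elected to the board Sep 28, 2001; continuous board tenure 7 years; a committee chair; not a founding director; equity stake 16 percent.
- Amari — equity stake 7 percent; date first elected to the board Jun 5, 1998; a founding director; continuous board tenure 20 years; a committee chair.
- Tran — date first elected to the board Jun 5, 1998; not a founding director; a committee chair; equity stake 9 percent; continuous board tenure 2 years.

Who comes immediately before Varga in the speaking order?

By date first elected to the board (earlier first): Amari, Andersen, Tran and Varga (each Jun 5, 1998); then Ferreira (Jun 15, 1999); then Romero, Moreau and Sorensen (each Sep 28, 2001).
Among Amari, Andersen, Tran and Varga, by continuous board tenure (higher first): Amari (20 years) before Andersen (9 years) before Tran and Varga (2 years).
Tran and Varga are each not a founding director, so the next rule applies.
Tran and Varga are each a committee chair, so the next rule applies.
Among Tran and Varga, alphabetically by surname: Tran before Varga.
Among Romero, Moreau and Sorensen, by continuous board tenure (higher first): Romero (19 years) before Moreau and Sorensen (7 years).
Moreau and Sorensen are each not a founding director, so the next rule applies.
Moreau and Sorensen are each a committee chair, so the next rule applies.
Among Moreau and Sorensen, alphabetically by surname: Moreau before Sorensen.
Order: Amari, Andersen, Tran, Varga, Ferreira, Romero, Moreau, Sorensen.

Tran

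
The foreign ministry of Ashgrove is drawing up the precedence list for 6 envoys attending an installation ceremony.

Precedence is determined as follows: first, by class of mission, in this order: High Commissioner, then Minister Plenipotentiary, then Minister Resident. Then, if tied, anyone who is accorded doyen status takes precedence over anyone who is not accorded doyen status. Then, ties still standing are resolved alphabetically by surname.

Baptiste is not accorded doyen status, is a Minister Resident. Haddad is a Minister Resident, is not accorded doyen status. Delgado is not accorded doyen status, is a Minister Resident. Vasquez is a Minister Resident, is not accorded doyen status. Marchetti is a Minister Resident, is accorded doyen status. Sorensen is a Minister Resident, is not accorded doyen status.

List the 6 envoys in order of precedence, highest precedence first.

By class of mission: Marchetti, Baptiste, Delgado, Haddad, Sorensen and Vasquez (Minister Resident).
Among Marchetti, Baptiste, Delgado, Haddad, Sorensen and Vasquez, accorded doyen status before not accorded doyen status: Marchetti (accorded doyen status) before Baptiste, Delgado, Haddad, Sorensen and Vasquez (not accorded doyen status).
Among Baptiste, Delgado, Haddad, Sorensen and Vasquez, alphabetically by surname: Baptiste before Delgado before Haddad before Sorensen before Vasquez.
Full order: Marchetti, Baptiste, Delgado, Haddad, Sorensen, Vasquez.

Marchetti, Baptiste, Delgado, Haddad, Sorensen, Vasquez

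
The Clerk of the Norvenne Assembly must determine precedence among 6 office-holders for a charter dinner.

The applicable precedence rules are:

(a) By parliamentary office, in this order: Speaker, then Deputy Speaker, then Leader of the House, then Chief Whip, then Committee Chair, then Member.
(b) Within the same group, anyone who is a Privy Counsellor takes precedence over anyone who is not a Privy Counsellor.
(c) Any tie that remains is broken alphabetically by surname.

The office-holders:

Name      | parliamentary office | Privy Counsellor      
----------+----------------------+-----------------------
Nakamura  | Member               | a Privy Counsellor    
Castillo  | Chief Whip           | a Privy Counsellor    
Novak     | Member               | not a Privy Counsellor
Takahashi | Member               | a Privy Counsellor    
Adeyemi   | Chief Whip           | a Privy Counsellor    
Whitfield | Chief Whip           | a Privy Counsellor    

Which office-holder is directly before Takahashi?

By parliamentary office: Adeyemi, Castillo and Whitfield (Chief Whip); then Nakamura, Takahashi and Novak (Member).
Adeyemi, Castillo and Whitfield are each a Privy Counsellor, so the next rule applies.
Among Adeyemi, Castillo and Whitfield, alphabetically by surname: Adeyemi before Castillo before Whitfield.
Among Nakamura, Takahashi and Novak, a Privy Counsellor before not a Privy Counsellor: Nakamura and Takahashi (a Privy Counsellor) before Novak (not a Privy Counsellor).
Among Nakamura and Takahashi, alphabetically by surname: Nakamura before Takahashi.
Order: Adeyemi, Castillo, Whitfield, Nakamura, Takahashi, Novak.

Nakamura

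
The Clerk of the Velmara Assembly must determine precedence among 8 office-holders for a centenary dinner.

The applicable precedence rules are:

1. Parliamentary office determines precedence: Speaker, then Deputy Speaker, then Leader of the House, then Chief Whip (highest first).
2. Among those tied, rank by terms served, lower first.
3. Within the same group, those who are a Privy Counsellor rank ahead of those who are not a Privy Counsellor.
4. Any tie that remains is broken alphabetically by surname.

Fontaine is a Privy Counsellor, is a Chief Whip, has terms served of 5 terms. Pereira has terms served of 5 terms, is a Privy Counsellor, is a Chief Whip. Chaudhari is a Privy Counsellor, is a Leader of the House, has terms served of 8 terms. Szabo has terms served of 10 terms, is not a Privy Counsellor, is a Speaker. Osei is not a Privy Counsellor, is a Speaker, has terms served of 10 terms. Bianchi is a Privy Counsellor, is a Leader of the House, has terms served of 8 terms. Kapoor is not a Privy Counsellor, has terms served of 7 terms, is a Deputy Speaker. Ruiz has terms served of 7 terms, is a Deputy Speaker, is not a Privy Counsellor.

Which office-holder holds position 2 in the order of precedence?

By parliamentary office: Osei and Szabo (Speaker); then Kapoor and Ruiz (Deputy Speaker); then Bianchi and Chaudhari (Leader of the House); then Fontaine and Pereira (Chief Whip).
Osei and Szabo both have terms served 10 terms, so the next rule applies.
Osei and Szabo are each not a Privy Counsellor, so the next rule applies.
Among Osei and Szabo, alphabetically by surname: Osei before Szabo.
Kapoor and Ruiz both have terms served 7 terms, so the next rule applies.
Kapoor and Ruiz are each not a Privy Counsellor, so the next rule applies.
Among Kapoor and Ruiz, alphabetically by surname: Kapoor before Ruiz.
Bianchi and Chaudhari both have terms served 8 terms, so the next rule applies.
Bianchi and Chaudhari are each a Privy Counsellor, so the next rule applies.
Among Bianchi and Chaudhari, alphabetically by surname: Bianchi before Chaudhari.
Fontaine and Pereira both have terms served 5 terms, so the next rule applies.
Fontaine and Pereira are each a Privy Counsellor, so the next rule applies.
Among Fontaine and Pereira, alphabetically by surname: Fontaine before Pereira.
Order: Osei, Szabo, Kapoor, Ruiz, Bianchi, Chaudhari, Fontaine, Pereira.

Szabo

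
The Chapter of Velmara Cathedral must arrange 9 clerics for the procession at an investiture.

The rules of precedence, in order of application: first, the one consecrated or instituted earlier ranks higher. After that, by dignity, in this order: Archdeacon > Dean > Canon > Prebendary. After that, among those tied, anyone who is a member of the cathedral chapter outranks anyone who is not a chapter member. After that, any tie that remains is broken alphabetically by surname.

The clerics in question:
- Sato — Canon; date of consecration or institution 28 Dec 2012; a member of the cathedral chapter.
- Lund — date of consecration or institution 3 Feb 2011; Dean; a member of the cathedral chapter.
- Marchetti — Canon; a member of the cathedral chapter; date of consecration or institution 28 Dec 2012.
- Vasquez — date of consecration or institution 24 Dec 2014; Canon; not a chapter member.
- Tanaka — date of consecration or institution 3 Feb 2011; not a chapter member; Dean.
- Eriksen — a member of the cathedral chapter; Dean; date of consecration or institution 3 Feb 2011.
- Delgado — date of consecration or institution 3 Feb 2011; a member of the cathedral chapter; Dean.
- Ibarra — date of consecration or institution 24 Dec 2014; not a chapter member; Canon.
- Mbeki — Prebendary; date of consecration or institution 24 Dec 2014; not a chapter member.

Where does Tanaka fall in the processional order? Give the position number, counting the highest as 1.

4

By date of consecration or institution (earlier first): Delgado, Eriksen, Lund and Tanaka (each 3 Feb 2011); then Marchetti and Sato (both 28 Dec 2012); then Ibarra, Vasquez and Mbeki (each 24 Dec 2014).
Delgado, Eriksen, Lund and Tanaka are each Dean, so the next rule applies.
Among Delgado, Eriksen, Lund and Tanaka, a member of the cathedral chapter before not a chapter member: Delgado, Eriksen and Lund (a member of the cathedral chapter) before Tanaka (not a chapter member).
Among Delgado, Eriksen and Lund, alphabetically by surname: Delgado before Eriksen before Lund.
Marchetti and Sato are each Canon, so the next rule applies.
Marchetti and Sato are each a member of the cathedral chapter, so the next rule applies.
Among Marchetti and Sato, alphabetically by surname: Marchetti before Sato.
Among Ibarra, Vasquez and Mbeki, by dignity: Ibarra and Vasquez (Canon) before Mbeki (Prebendary).
Ibarra and Vasquez are each not a chapter member, so the next rule applies.
Among Ibarra and Vasquez, alphabetically by surname: Ibarra before Vasquez.
Order: Delgado, Eriksen, Lund, Tanaka, Marchetti, Sato, Ibarra, Vasquez, Mbeki. So position 4.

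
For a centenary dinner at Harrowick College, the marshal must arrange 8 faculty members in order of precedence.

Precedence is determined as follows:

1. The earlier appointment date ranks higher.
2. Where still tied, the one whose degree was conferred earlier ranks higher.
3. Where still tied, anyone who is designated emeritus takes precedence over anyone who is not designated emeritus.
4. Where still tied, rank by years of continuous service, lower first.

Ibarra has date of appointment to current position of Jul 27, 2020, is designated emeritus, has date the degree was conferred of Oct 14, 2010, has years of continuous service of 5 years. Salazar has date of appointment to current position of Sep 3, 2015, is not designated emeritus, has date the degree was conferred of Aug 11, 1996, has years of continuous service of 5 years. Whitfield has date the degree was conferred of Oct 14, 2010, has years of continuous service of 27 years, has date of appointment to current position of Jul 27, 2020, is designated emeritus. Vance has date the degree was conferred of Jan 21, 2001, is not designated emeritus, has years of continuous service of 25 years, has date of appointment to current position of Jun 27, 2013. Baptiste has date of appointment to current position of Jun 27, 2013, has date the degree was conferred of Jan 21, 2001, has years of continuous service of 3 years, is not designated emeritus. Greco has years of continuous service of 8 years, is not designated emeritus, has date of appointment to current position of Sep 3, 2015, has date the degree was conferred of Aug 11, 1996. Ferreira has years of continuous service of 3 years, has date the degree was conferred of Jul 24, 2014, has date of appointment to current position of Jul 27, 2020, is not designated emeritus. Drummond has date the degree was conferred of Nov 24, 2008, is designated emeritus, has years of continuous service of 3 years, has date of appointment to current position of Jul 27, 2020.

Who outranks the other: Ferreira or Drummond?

By date of appointment to current position (earlier first): Baptiste and Vance (both Jun 27, 2013); then Salazar and Greco (both Sep 3, 2015); then Drummond, Ibarra, Whitfield and Ferreira (each Jul 27, 2020).
Baptiste and Vance both have date the degree was conferred Jan 21, 2001, so the next rule applies.
Baptiste and Vance are each not designated emeritus, so the next rule applies.
Among Baptiste and Vance, by years of continuous service (lower first): Baptiste (3 years) before Vance (25 years).
Salazar and Greco both have date the degree was conferred Aug 11, 1996, so the next rule applies.
Salazar and Greco are each not designated emeritus, so the next rule applies.
Among Salazar and Greco, by years of continuous service (lower first): Salazar (5 years) before Greco (8 years).
Among Drummond, Ibarra, Whitfield and Ferreira, by date the degree was conferred (earlier first): Drummond (Nov 24, 2008) before Ibarra and Whitfield (Oct 14, 2010) before Ferreira (Jul 24, 2014).
Ibarra and Whitfield are each designated emeritus, so the next rule applies.
Among Ibarra and Whitfield, by years of continuous service (lower first): Ibarra (5 years) before Whitfield (27 years).
So Drummond takes precedence.

Drummond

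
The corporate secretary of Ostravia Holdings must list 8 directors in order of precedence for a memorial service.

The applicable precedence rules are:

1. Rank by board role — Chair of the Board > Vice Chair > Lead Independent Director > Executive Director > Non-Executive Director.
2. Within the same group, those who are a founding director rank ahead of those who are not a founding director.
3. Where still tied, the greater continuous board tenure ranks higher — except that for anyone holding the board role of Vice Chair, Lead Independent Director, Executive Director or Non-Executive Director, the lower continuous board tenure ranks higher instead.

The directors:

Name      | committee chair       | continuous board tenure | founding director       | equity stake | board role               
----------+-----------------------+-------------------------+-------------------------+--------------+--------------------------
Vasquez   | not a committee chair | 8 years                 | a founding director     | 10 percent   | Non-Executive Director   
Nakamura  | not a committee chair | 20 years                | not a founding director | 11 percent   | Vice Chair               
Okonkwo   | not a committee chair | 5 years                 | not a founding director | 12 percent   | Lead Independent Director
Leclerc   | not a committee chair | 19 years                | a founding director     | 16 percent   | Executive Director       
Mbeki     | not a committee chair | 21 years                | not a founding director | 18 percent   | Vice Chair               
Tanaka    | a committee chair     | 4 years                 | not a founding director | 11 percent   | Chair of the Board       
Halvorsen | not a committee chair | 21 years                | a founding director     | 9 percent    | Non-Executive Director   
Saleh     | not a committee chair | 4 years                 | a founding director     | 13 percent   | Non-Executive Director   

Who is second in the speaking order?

By board role: Tanaka (Chair of the Board); then Nakamura and Mbeki (Vice Chair); then Okonkwo (Lead Independent Director); then Leclerc (Executive Director); then Saleh, Vasquez and Halvorsen (Non-Executive Director).
Nakamura and Mbeki are each not a founding director, so the next rule applies.
Among Nakamura and Mbeki, by continuous board tenure (lower first) (reversed rule for this group): Nakamura (20 years) before Mbeki (21 years).
Saleh, Vasquez and Halvorsen are each a founding director, so the next rule applies.
Among Saleh, Vasquez and Halvorsen, by continuous board tenure (lower first) (reversed rule for this group): Saleh (4 years) before Vasquez (8 years) before Halvorsen (21 years).
Order: Tanaka, Nakamura, Mbeki, Okonkwo, Leclerc, Saleh, Vasquez, Halvorsen.

Nakamura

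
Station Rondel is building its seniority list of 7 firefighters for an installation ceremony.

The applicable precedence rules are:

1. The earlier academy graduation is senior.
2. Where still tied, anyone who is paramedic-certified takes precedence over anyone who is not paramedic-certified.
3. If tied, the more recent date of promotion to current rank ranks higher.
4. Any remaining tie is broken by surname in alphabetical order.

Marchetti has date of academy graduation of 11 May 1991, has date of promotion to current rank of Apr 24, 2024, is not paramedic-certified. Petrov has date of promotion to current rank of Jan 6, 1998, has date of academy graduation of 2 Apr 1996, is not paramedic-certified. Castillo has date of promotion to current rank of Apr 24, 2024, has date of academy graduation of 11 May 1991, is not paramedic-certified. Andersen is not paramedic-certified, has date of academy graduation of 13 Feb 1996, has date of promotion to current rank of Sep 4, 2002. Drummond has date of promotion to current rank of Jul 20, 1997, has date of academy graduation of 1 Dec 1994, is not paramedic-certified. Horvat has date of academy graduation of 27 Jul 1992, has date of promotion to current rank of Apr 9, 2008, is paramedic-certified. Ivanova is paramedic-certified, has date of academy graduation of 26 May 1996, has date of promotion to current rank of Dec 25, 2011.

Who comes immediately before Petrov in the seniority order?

Andersen

By date of academy graduation (earlier first): Castillo and Marchetti (both 11 May 1991); then Horvat (27 Jul 1992); then Drummond (1 Dec 1994); then Andersen (13 Feb 1996); then Petrov (2 Apr 1996); then Ivanova (26 May 1996).
Castillo and Marchetti are each not paramedic-certified, so the next rule applies.
Castillo and Marchetti both have date of promotion to current rank Apr 24, 2024, so the next rule applies.
Among Castillo and Marchetti, alphabetically by surname: Castillo before Marchetti.
Order: Castillo, Marchetti, Horvat, Drummond, Andersen, Petrov, Ivanova.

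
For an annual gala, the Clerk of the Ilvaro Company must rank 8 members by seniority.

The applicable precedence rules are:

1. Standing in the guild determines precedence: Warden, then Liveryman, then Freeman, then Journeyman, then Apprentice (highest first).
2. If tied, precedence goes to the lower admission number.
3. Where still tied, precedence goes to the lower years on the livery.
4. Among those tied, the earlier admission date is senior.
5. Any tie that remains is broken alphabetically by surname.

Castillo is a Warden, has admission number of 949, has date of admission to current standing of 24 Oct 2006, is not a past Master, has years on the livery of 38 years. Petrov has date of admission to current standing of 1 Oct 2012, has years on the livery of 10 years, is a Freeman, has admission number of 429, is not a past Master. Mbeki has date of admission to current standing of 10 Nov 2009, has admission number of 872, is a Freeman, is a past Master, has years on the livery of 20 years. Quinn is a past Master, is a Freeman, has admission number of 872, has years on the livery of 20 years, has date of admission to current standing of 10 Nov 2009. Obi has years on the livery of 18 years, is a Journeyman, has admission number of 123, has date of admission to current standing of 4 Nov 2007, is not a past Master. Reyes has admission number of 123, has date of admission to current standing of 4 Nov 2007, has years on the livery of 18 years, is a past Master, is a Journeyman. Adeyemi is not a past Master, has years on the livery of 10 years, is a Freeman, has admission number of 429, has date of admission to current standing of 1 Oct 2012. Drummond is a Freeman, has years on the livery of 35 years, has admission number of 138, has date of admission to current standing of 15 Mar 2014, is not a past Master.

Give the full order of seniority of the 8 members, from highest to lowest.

By standing in the guild: Castillo (Warden); then Drummond, Adeyemi, Petrov, Mbeki and Quinn (Freeman); then Obi and Reyes (Journeyman).
Among Drummond, Adeyemi, Petrov, Mbeki and Quinn, by admission number (lower first): Drummond (138) before Adeyemi and Petrov (429) before Mbeki and Quinn (872).
Adeyemi and Petrov both have years on the livery 10 years, so the next rule applies.
Adeyemi and Petrov both have date of admission to current standing 1 Oct 2012, so the next rule applies.
Among Adeyemi and Petrov, alphabetically by surname: Adeyemi before Petrov.
Mbeki and Quinn both have years on the livery 20 years, so the next rule applies.
Mbeki and Quinn both have date of admission to current standing 10 Nov 2009, so the next rule applies.
Among Mbeki and Quinn, alphabetically by surname: Mbeki before Quinn.
Obi and Reyes both have admission number 123, so the next rule applies.
Obi and Reyes both have years on the livery 18 years, so the next rule applies.
Obi and Reyes both have date of admission to current standing 4 Nov 2007, so the next rule applies.
Among Obi and Reyes, alphabetically by surname: Obi before Reyes.
Full order: Castillo, Drummond, Adeyemi, Petrov, Mbeki, Quinn, Obi, Reyes.

Castillo, Drummond, Adeyemi, Petrov, Mbeki, Quinn, Obi, Reyes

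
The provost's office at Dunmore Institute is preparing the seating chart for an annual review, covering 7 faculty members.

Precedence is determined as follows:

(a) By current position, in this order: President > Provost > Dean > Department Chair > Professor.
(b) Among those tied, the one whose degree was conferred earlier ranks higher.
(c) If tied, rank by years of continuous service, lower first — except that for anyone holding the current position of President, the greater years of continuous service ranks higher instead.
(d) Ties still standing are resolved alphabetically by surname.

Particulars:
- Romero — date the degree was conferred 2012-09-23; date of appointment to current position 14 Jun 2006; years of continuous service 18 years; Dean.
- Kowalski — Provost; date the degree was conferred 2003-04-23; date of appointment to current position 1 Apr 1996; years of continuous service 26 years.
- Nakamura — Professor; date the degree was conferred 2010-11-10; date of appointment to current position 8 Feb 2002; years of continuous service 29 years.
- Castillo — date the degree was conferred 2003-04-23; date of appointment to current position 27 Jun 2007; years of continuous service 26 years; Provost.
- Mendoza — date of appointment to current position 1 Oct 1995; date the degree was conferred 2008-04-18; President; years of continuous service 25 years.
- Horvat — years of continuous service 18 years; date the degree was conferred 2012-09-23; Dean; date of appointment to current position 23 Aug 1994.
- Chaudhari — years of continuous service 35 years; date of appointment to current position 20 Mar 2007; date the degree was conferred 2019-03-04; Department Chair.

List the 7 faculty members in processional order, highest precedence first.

By current position: Mendoza (President); then Castillo and Kowalski (Provost); then Horvat and Romero (Dean); then Chaudhari (Department Chair); then Nakamura (Professor).
Castillo and Kowalski both have date the degree was conferred 2003-04-23, so the next rule applies.
Castillo and Kowalski both have years of continuous service 26 years, so the next rule applies.
Among Castillo and Kowalski, alphabetically by surname: Castillo before Kowalski.
Horvat and Romero both have date the degree was conferred 2012-09-23, so the next rule applies.
Horvat and Romero both have years of continuous service 18 years, so the next rule applies.
Among Horvat and Romero, alphabetically by surname: Horvat before Romero.
Full order: Mendoza, Castillo, Kowalski, Horvat, Romero, Chaudhari, Nakamura.

Mendoza, Castillo, Kowalski, Horvat, Romero, Chaudhari, Nakamura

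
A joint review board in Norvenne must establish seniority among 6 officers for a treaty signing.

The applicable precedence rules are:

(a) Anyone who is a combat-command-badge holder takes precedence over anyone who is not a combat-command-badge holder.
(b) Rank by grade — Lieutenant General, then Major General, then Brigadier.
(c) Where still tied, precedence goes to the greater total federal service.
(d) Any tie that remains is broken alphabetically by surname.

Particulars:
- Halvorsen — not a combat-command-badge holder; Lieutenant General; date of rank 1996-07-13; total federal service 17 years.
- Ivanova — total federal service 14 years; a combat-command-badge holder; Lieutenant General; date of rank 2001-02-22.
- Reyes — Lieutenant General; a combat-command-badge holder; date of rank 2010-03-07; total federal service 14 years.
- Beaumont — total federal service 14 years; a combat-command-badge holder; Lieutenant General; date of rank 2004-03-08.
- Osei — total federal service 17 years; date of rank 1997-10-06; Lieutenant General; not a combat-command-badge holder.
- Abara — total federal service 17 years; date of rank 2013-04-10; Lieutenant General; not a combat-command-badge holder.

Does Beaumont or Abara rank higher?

By the first rule: Beaumont, Ivanova and Reyes (each a combat-command-badge holder); then Abara, Halvorsen and Osei (each not a combat-command-badge holder).
Beaumont, Ivanova and Reyes are each Lieutenant General, so the next rule applies.
Beaumont, Ivanova and Reyes all have total federal service 14 years, so the next rule applies.
Among Beaumont, Ivanova and Reyes, alphabetically by surname: Beaumont before Ivanova before Reyes.
Abara, Halvorsen and Osei are each Lieutenant General, so the next rule applies.
Abara, Halvorsen and Osei all have total federal service 17 years, so the next rule applies.
Among Abara, Halvorsen and Osei, alphabetically by surname: Abara before Halvorsen before Osei.
So Beaumont takes precedence.

Beaumont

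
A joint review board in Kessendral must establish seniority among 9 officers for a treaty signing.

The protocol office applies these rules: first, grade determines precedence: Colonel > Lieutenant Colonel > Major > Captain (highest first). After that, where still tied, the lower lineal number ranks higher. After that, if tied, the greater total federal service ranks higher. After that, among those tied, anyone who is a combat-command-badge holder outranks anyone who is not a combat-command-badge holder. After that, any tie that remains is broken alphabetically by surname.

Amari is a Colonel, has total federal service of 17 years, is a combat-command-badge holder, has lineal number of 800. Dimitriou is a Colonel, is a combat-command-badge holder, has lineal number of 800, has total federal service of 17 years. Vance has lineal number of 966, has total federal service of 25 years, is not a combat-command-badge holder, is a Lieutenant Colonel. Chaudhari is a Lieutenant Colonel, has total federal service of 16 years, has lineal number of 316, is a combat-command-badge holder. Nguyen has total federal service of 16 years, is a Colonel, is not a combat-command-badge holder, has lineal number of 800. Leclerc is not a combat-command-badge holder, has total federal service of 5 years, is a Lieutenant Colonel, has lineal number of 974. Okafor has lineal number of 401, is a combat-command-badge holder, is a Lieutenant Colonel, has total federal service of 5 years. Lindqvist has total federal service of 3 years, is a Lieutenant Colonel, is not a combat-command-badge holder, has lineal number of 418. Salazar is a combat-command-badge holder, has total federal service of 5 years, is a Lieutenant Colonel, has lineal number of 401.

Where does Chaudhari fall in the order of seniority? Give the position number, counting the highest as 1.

4

By grade: Amari, Dimitriou and Nguyen (Colonel); then Chaudhari, Okafor, Salazar, Lindqvist, Vance and Leclerc (Lieutenant Colonel).
Amari, Dimitriou and Nguyen all have lineal number 800, so the next rule applies.
Among Amari, Dimitriou and Nguyen, by total federal service (higher first): Amari and Dimitriou (17 years) before Nguyen (16 years).
Amari and Dimitriou are each a combat-command-badge holder, so the next rule applies.
Among Amari and Dimitriou, alphabetically by surname: Amari before Dimitriou.
Among Chaudhari, Okafor, Salazar, Lindqvist, Vance and Leclerc, by lineal number (lower first): Chaudhari (316) before Okafor and Salazar (401) before Lindqvist (418) before Vance (966) before Leclerc (974).
Okafor and Salazar both have total federal service 5 years, so the next rule applies.
Okafor and Salazar are each a combat-command-badge holder, so the next rule applies.
Among Okafor and Salazar, alphabetically by surname: Okafor before Salazar.
Order: Amari, Dimitriou, Nguyen, Chaudhari, Okafor, Salazar, Lindqvist, Vance, Leclerc. So position 4.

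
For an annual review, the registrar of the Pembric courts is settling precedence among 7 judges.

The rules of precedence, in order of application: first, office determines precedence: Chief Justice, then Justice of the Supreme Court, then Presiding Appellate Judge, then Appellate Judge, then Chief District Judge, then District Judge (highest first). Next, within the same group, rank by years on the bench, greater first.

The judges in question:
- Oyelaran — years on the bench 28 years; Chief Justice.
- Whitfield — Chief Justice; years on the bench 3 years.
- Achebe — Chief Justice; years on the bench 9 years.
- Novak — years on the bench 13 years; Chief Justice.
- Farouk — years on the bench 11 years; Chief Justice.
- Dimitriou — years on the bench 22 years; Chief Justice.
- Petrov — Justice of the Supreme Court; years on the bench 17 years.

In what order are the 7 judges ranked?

Oyelaran, Dimitriou, Novak, Farouk, Achebe, Whitfield, Petrov

By office: Oyelaran, Dimitriou, Novak, Farouk, Achebe and Whitfield (Chief Justice); then Petrov (Justice of the Supreme Court).
Among Oyelaran, Dimitriou, Novak, Farouk, Achebe and Whitfield, by years on the bench (higher first): Oyelaran (28 years) before Dimitriou (22 years) before Novak (13 years) before Farouk (11 years) before Achebe (9 years) before Whitfield (3 years).
Full order: Oyelaran, Dimitriou, Novak, Farouk, Achebe, Whitfield, Petrov.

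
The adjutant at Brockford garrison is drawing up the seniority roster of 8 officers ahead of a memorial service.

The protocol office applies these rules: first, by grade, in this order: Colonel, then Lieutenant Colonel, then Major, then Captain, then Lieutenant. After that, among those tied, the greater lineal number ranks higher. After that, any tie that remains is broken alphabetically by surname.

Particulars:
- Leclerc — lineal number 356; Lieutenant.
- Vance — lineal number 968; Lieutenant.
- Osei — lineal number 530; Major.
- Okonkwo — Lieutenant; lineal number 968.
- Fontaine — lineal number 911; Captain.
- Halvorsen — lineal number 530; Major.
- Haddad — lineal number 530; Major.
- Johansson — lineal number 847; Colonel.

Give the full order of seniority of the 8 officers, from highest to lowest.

By grade: Johansson (Colonel); then Haddad, Halvorsen and Osei (Major); then Fontaine (Captain); then Okonkwo, Vance and Leclerc (Lieutenant).
Haddad, Halvorsen and Osei all have lineal number 530, so the next rule applies.
Among Haddad, Halvorsen and Osei, alphabetically by surname: Haddad before Halvorsen before Osei.
Among Okonkwo, Vance and Leclerc, by lineal number (higher first): Okonkwo and Vance (968) before Leclerc (356).
Among Okonkwo and Vance, alphabetically by surname: Okonkwo before Vance.
Full order: Johansson, Haddad, Halvorsen, Osei, Fontaine, Okonkwo, Vance, Leclerc.

Johansson, Haddad, Halvorsen, Osei, Fontaine, Okonkwo, Vance, Leclerc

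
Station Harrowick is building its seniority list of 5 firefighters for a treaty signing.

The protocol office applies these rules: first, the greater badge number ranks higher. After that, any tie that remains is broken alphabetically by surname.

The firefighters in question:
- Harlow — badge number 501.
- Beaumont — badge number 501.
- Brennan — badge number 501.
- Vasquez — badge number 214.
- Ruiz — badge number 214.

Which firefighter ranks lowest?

Vasquez

By badge number (higher first): Beaumont, Brennan and Harlow (each 501); then Ruiz and Vasquez (both 214).
Among Beaumont, Brennan and Harlow, alphabetically by surname: Beaumont before Brennan before Harlow.
Among Ruiz and Vasquez, alphabetically by surname: Ruiz before Vasquez.
Order: Beaumont, Brennan, Harlow, Ruiz, Vasquez.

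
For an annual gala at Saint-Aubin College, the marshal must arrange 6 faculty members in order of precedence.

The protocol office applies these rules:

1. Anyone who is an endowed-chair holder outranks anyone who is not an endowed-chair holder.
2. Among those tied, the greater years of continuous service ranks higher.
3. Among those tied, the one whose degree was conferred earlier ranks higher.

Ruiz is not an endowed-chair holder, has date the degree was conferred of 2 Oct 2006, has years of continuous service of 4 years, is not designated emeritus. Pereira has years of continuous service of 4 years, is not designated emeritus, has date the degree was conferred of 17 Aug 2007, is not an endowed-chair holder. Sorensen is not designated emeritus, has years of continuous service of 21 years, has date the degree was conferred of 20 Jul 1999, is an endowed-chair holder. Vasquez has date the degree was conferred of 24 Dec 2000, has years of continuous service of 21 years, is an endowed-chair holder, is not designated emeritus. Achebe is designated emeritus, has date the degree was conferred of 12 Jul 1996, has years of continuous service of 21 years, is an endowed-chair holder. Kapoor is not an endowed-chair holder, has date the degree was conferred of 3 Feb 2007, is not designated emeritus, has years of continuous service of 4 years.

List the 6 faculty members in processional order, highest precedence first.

Achebe, Sorensen, Vasquez, Ruiz, Kapoor, Pereira

By the first rule: Achebe, Sorensen and Vasquez (each an endowed-chair holder); then Ruiz, Kapoor and Pereira (each not an endowed-chair holder).
Achebe, Sorensen and Vasquez all have years of continuous service 21 years, so the next rule applies.
Among Achebe, Sorensen and Vasquez, by date the degree was conferred (earlier first): Achebe (12 Jul 1996) before Sorensen (20 Jul 1999) before Vasquez (24 Dec 2000).
Ruiz, Kapoor and Pereira all have years of continuous service 4 years, so the next rule applies.
Among Ruiz, Kapoor and Pereira, by date the degree was conferred (earlier first): Ruiz (2 Oct 2006) before Kapoor (3 Feb 2007) before Pereira (17 Aug 2007).
Full order: Achebe, Sorensen, Vasquez, Ruiz, Kapoor, Pereira.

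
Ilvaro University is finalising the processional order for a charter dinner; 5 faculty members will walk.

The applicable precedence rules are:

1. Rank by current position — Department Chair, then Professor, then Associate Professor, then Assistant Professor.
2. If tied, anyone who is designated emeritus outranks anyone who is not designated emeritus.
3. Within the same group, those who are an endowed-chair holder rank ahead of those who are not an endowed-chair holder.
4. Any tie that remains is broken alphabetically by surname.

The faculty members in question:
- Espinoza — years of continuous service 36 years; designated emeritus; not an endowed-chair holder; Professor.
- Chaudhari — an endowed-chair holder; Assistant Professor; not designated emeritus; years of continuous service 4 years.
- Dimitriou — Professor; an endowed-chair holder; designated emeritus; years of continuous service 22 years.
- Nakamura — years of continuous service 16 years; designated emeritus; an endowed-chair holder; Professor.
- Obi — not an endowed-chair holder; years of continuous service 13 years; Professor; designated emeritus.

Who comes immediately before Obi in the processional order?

Espinoza

By current position: Dimitriou, Nakamura, Espinoza and Obi (Professor); then Chaudhari (Assistant Professor).
Dimitriou, Nakamura, Espinoza and Obi are each designated emeritus, so the next rule applies.
Among Dimitriou, Nakamura, Espinoza and Obi, an endowed-chair holder before not an endowed-chair holder: Dimitriou and Nakamura (an endowed-chair holder) before Espinoza and Obi (not an endowed-chair holder).
Among Dimitriou and Nakamura, alphabetically by surname: Dimitriou before Nakamura.
Among Espinoza and Obi, alphabetically by surname: Espinoza before Obi.
Order: Dimitriou, Nakamura, Espinoza, Obi, Chaudhari.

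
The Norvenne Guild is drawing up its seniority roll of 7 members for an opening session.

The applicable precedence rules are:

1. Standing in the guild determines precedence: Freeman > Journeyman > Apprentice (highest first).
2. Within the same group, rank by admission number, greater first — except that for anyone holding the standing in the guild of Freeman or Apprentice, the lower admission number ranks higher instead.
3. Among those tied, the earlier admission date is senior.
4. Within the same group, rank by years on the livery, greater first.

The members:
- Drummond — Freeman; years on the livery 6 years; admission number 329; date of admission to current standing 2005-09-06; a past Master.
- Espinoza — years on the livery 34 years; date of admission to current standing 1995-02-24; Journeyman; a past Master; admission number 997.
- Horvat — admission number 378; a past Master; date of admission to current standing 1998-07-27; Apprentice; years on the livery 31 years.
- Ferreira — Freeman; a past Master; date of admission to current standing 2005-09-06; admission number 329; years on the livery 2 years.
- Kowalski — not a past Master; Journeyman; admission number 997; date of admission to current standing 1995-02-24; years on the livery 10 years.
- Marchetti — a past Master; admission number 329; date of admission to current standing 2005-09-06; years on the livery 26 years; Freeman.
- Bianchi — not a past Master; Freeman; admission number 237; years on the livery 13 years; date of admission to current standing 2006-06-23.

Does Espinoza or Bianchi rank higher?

Bianchi

By standing in the guild: Bianchi, Marchetti, Drummond and Ferreira (Freeman); then Espinoza and Kowalski (Journeyman); then Horvat (Apprentice).
Among Bianchi, Marchetti, Drummond and Ferreira, by admission number (lower first) (reversed rule for this group): Bianchi (237) before Marchetti, Drummond and Ferreira (329).
Marchetti, Drummond and Ferreira all have date of admission to current standing 2005-09-06, so the next rule applies.
Among Marchetti, Drummond and Ferreira, by years on the livery (higher first): Marchetti (26 years) before Drummond (6 years) before Ferreira (2 years).
Espinoza and Kowalski both have admission number 997, so the next rule applies.
Espinoza and Kowalski both have date of admission to current standing 1995-02-24, so the next rule applies.
Among Espinoza and Kowalski, by years on the livery (higher first): Espinoza (34 years) before Kowalski (10 years).
So Bianchi takes precedence.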